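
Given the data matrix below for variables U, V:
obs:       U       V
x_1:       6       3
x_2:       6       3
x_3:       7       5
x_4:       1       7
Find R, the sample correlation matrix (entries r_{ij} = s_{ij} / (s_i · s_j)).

Step 1 — column means:
  mean(U) = (6 + 6 + 7 + 1) / 4 = 20/4 = 5
  mean(V) = (3 + 3 + 5 + 7) / 4 = 18/4 = 4.5

Step 2 — sample variances and covariances s[i,j] = (1/(n-1)) · Σ_k (x_{k,i} - mean_i) · (x_{k,j} - mean_j), with n-1 = 3:
  s[U,U] = ((1)·(1) + (1)·(1) + (2)·(2) + (-4)·(-4)) / 3 = 22/3 = 7.3333
  s[U,V] = ((1)·(-1.5) + (1)·(-1.5) + (2)·(0.5) + (-4)·(2.5)) / 3 = -12/3 = -4
  s[V,V] = ((-1.5)·(-1.5) + (-1.5)·(-1.5) + (0.5)·(0.5) + (2.5)·(2.5)) / 3 = 11/3 = 3.6667
  Sample standard deviations s_i = √(s[i,i]):
  s(U) = √(7.3333) = 2.708
  s(V) = √(3.6667) = 1.9149

Step 3 — r_{ij} = s_{ij} / (s_i · s_j):
  r[U,U] = 1 (diagonal).
  r[U,V] = -4 / (2.708 · 1.9149) = -4 / 5.1854 = -0.7714
  r[V,V] = 1 (diagonal).

R is symmetric with unit diagonal. Assembling:

R = [[1, -0.7714],
 [-0.7714, 1]]


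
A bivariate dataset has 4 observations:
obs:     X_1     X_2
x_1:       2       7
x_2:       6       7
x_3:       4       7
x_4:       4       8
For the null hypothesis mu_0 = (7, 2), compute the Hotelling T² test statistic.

Step 1 — sample mean vector:
  mean(X_1) = (2 + 6 + 4 + 4) / 4 = 16/4 = 4
  mean(X_2) = (7 + 7 + 7 + 8) / 4 = 29/4 = 7.25
  x̄ = (4, 7.25),  deviation x̄ - mu_0 = (4, 7.25) - (7, 2) = (-3, 5.25).

Step 2 — sample covariance matrix, S[i,j] = (1/(n-1)) · Σ_k (x_{k,i} - mean_i) · (x_{k,j} - mean_j), divisor n-1 = 3:
  S[X_1,X_1] = ((-2)·(-2) + (2)·(2) + (0)·(0) + (0)·(0)) / 3 = 8/3 = 2.6667
  S[X_1,X_2] = ((-2)·(-0.25) + (2)·(-0.25) + (0)·(-0.25) + (0)·(0.75)) / 3 = 0/3 = 0
  S[X_2,X_2] = ((-0.25)·(-0.25) + (-0.25)·(-0.25) + (-0.25)·(-0.25) + (0.75)·(0.75)) / 3 = 0.75/3 = 0.25
  S = [[2.6667, 0],
 [0, 0.25]].

Step 3 — invert S. det(S) = 2.6667·0.25 - (0)² = 0.6667.
  S^{-1} = (1/det) · [[d, -b], [-b, a]] = [[0.375, 0],
 [0, 4]].

Step 4 — quadratic form (x̄ - mu_0)^T · S^{-1} · (x̄ - mu_0):
  S^{-1} · (x̄ - mu_0) = (-1.125, 21),
  (x̄ - mu_0)^T · [...] = (-3)·(-1.125) + (5.25)·(21) = 113.625.

Step 5 — scale by n: T² = 4 · 113.625 = 454.5.

T² ≈ 454.5


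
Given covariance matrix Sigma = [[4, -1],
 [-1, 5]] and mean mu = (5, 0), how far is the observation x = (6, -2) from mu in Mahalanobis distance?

Step 1 — centre the observation: (x - mu) = (1, -2).

Step 2 — invert Sigma. det(Sigma) = 4·5 - (-1)² = 19.
  Sigma^{-1} = (1/det) · [[d, -b], [-b, a]] = [[0.2632, 0.0526],
 [0.0526, 0.2105]].

Step 3 — form the quadratic (x - mu)^T · Sigma^{-1} · (x - mu):
  Sigma^{-1} · (x - mu) = (0.1579, -0.3684).
  (x - mu)^T · [Sigma^{-1} · (x - mu)] = (1)·(0.1579) + (-2)·(-0.3684) = 0.8947.

Step 4 — take square root: d = √(0.8947) ≈ 0.9459.

d(x, mu) = √(0.8947) ≈ 0.9459


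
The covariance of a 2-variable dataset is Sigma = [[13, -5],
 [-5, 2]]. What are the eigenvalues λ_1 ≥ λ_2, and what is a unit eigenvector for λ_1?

Step 1 — characteristic polynomial of 2×2 Sigma:
  det(Sigma - λI) = λ² - trace · λ + det = 0.
  trace = 13 + 2 = 15, det = 13·2 - (-5)² = 1.
Step 2 — discriminant:
  Δ = trace² - 4·det = 225 - 4 = 221.
Step 3 — eigenvalues:
  λ = (trace ± √Δ)/2 = (15 ± 14.8661)/2,
  λ_1 = 14.933,  λ_2 = 0.067.

Step 4 — unit eigenvector for λ_1: solve (Sigma - λ_1 I)v = 0. First row:
  (13 - 14.933)·v_x + (-5)·v_y = 0, i.e. (-1.933)·v_x + (-5)·v_y = 0,
  so v ∝ (b, λ_1 - a) = (-5, 1.933); multiply by -1 so the first entry is positive: u = (5, -1.933).
  ||u|| = √((5)² + (-1.933)²) = √(28.7366) ≈ 5.3607,
  v_1 = u/||u|| ≈ (0.9327, -0.3606) (||v_1|| = 1).

λ_1 = 14.933,  λ_2 = 0.067;  v_1 ≈ (0.9327, -0.3606)


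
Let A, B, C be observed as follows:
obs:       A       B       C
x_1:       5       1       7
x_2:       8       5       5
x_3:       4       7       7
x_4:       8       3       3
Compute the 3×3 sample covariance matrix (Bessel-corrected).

Step 1 — column means:
  mean(A) = (5 + 8 + 4 + 8) / 4 = 25/4 = 6.25
  mean(B) = (1 + 5 + 7 + 3) / 4 = 16/4 = 4
  mean(C) = (7 + 5 + 7 + 3) / 4 = 22/4 = 5.5

Step 2 — sample covariance S[i,j] = (1/(n-1)) · Σ_k (x_{k,i} - mean_i) · (x_{k,j} - mean_j), with n-1 = 3.
  S[A,A] = ((-1.25)·(-1.25) + (1.75)·(1.75) + (-2.25)·(-2.25) + (1.75)·(1.75)) / 3 = 12.75/3 = 4.25
  S[A,B] = ((-1.25)·(-3) + (1.75)·(1) + (-2.25)·(3) + (1.75)·(-1)) / 3 = -3/3 = -1
  S[A,C] = ((-1.25)·(1.5) + (1.75)·(-0.5) + (-2.25)·(1.5) + (1.75)·(-2.5)) / 3 = -10.5/3 = -3.5
  S[B,B] = ((-3)·(-3) + (1)·(1) + (3)·(3) + (-1)·(-1)) / 3 = 20/3 = 6.6667
  S[B,C] = ((-3)·(1.5) + (1)·(-0.5) + (3)·(1.5) + (-1)·(-2.5)) / 3 = 2/3 = 0.6667
  S[C,C] = ((1.5)·(1.5) + (-0.5)·(-0.5) + (1.5)·(1.5) + (-2.5)·(-2.5)) / 3 = 11/3 = 3.6667

S is symmetric (S[j,i] = S[i,j]). Assembling:

S = [[4.25, -1, -3.5],
 [-1, 6.6667, 0.6667],
 [-3.5, 0.6667, 3.6667]]


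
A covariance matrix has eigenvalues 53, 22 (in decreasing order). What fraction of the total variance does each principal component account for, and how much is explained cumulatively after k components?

Step 1 — total variance = trace(Sigma) = Σ λ_i = 53 + 22 = 75.

Step 2 — fraction explained by component i = λ_i / Σ λ:
  PC1: 53/75 = 0.7067
  PC2: 22/75 = 0.2933

Step 3 — cumulative fraction after k components = (λ_1 + ... + λ_k) / Σ λ:
  k = 1: 53/75 = 0.7067
  k = 2: (53 + 22)/75 = 75/75 = 1

Summary (fraction, with percent):

explained: PC1 0.7067 (70.67%), PC2 0.2933 (29.33%);  cumulative: 0.7067, 1


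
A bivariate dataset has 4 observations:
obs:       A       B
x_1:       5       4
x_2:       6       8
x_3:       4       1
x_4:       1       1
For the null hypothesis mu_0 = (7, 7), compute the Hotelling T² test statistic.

Step 1 — sample mean vector:
  mean(A) = (5 + 6 + 4 + 1) / 4 = 16/4 = 4
  mean(B) = (4 + 8 + 1 + 1) / 4 = 14/4 = 3.5
  x̄ = (4, 3.5),  deviation x̄ - mu_0 = (4, 3.5) - (7, 7) = (-3, -3.5).

Step 2 — sample covariance matrix, S[i,j] = (1/(n-1)) · Σ_k (x_{k,i} - mean_i) · (x_{k,j} - mean_j), divisor n-1 = 3:
  S[A,A] = ((1)·(1) + (2)·(2) + (0)·(0) + (-3)·(-3)) / 3 = 14/3 = 4.6667
  S[A,B] = ((1)·(0.5) + (2)·(4.5) + (0)·(-2.5) + (-3)·(-2.5)) / 3 = 17/3 = 5.6667
  S[B,B] = ((0.5)·(0.5) + (4.5)·(4.5) + (-2.5)·(-2.5) + (-2.5)·(-2.5)) / 3 = 33/3 = 11
  S = [[4.6667, 5.6667],
 [5.6667, 11]].

Step 3 — invert S. det(S) = 4.6667·11 - (5.6667)² = 19.2222.
  S^{-1} = (1/det) · [[d, -b], [-b, a]] = [[0.5723, -0.2948],
 [-0.2948, 0.2428]].

Step 4 — quadratic form (x̄ - mu_0)^T · S^{-1} · (x̄ - mu_0):
  S^{-1} · (x̄ - mu_0) = (-0.685, 0.0347),
  (x̄ - mu_0)^T · [...] = (-3)·(-0.685) + (-3.5)·(0.0347) = 1.9335.

Step 5 — scale by n: T² = 4 · 1.9335 = 7.7341.

T² ≈ 7.7341


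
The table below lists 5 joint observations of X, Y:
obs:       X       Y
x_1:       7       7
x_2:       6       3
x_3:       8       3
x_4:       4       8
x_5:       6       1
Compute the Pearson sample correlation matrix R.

Step 1 — column means:
  mean(X) = (7 + 6 + 8 + 4 + 6) / 5 = 31/5 = 6.2
  mean(Y) = (7 + 3 + 3 + 8 + 1) / 5 = 22/5 = 4.4

Step 2 — sample variances and covariances s[i,j] = (1/(n-1)) · Σ_k (x_{k,i} - mean_i) · (x_{k,j} - mean_j), with n-1 = 4:
  s[X,X] = ((0.8)·(0.8) + (-0.2)·(-0.2) + (1.8)·(1.8) + (-2.2)·(-2.2) + (-0.2)·(-0.2)) / 4 = 8.8/4 = 2.2
  s[X,Y] = ((0.8)·(2.6) + (-0.2)·(-1.4) + (1.8)·(-1.4) + (-2.2)·(3.6) + (-0.2)·(-3.4)) / 4 = -7.4/4 = -1.85
  s[Y,Y] = ((2.6)·(2.6) + (-1.4)·(-1.4) + (-1.4)·(-1.4) + (3.6)·(3.6) + (-3.4)·(-3.4)) / 4 = 35.2/4 = 8.8
  Sample standard deviations s_i = √(s[i,i]):
  s(X) = √(2.2) = 1.4832
  s(Y) = √(8.8) = 2.9665

Step 3 — r_{ij} = s_{ij} / (s_i · s_j):
  r[X,X] = 1 (diagonal).
  r[X,Y] = -1.85 / (1.4832 · 2.9665) = -1.85 / 4.4 = -0.4205
  r[Y,Y] = 1 (diagonal).

R is symmetric with unit diagonal. Assembling:

R = [[1, -0.4205],
 [-0.4205, 1]]


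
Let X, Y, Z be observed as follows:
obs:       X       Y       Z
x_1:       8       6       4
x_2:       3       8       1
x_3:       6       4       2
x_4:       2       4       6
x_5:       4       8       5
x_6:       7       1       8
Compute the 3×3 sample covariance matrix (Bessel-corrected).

Step 1 — column means:
  mean(X) = (8 + 3 + 6 + 2 + 4 + 7) / 6 = 30/6 = 5
  mean(Y) = (6 + 8 + 4 + 4 + 8 + 1) / 6 = 31/6 = 5.1667
  mean(Z) = (4 + 1 + 2 + 6 + 5 + 8) / 6 = 26/6 = 4.3333

Step 2 — sample covariance S[i,j] = (1/(n-1)) · Σ_k (x_{k,i} - mean_i) · (x_{k,j} - mean_j), with n-1 = 5.
  S[X,X] = ((3)·(3) + (-2)·(-2) + (1)·(1) + (-3)·(-3) + (-1)·(-1) + (2)·(2)) / 5 = 28/5 = 5.6
  S[X,Y] = ((3)·(0.8333) + (-2)·(2.8333) + (1)·(-1.1667) + (-3)·(-1.1667) + (-1)·(2.8333) + (2)·(-4.1667)) / 5 = -12/5 = -2.4
  S[X,Z] = ((3)·(-0.3333) + (-2)·(-3.3333) + (1)·(-2.3333) + (-3)·(1.6667) + (-1)·(0.6667) + (2)·(3.6667)) / 5 = 5/5 = 1
  S[Y,Y] = ((0.8333)·(0.8333) + (2.8333)·(2.8333) + (-1.1667)·(-1.1667) + (-1.1667)·(-1.1667) + (2.8333)·(2.8333) + (-4.1667)·(-4.1667)) / 5 = 36.8333/5 = 7.3667
  S[Y,Z] = ((0.8333)·(-0.3333) + (2.8333)·(-3.3333) + (-1.1667)·(-2.3333) + (-1.1667)·(1.6667) + (2.8333)·(0.6667) + (-4.1667)·(3.6667)) / 5 = -22.3333/5 = -4.4667
  S[Z,Z] = ((-0.3333)·(-0.3333) + (-3.3333)·(-3.3333) + (-2.3333)·(-2.3333) + (1.6667)·(1.6667) + (0.6667)·(0.6667) + (3.6667)·(3.6667)) / 5 = 33.3333/5 = 6.6667

S is symmetric (S[j,i] = S[i,j]). Assembling:

S = [[5.6, -2.4, 1],
 [-2.4, 7.3667, -4.4667],
 [1, -4.4667, 6.6667]]


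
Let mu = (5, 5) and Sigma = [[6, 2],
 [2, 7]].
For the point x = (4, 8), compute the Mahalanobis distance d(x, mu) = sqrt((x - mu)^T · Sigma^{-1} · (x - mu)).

Step 1 — centre the observation: (x - mu) = (-1, 3).

Step 2 — invert Sigma. det(Sigma) = 6·7 - (2)² = 38.
  Sigma^{-1} = (1/det) · [[d, -b], [-b, a]] = [[0.1842, -0.0526],
 [-0.0526, 0.1579]].

Step 3 — form the quadratic (x - mu)^T · Sigma^{-1} · (x - mu):
  Sigma^{-1} · (x - mu) = (-0.3421, 0.5263).
  (x - mu)^T · [Sigma^{-1} · (x - mu)] = (-1)·(-0.3421) + (3)·(0.5263) = 1.9211.

Step 4 — take square root: d = √(1.9211) ≈ 1.386.

d(x, mu) = √(1.9211) ≈ 1.386


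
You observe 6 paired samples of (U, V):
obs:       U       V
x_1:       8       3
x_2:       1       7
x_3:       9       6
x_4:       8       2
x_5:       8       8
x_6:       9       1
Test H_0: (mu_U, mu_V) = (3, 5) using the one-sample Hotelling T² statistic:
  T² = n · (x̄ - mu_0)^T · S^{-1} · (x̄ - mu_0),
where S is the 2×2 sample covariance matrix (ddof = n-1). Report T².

Step 1 — sample mean vector:
  mean(U) = (8 + 1 + 9 + 8 + 8 + 9) / 6 = 43/6 = 7.1667
  mean(V) = (3 + 7 + 6 + 2 + 8 + 1) / 6 = 27/6 = 4.5
  x̄ = (7.1667, 4.5),  deviation x̄ - mu_0 = (7.1667, 4.5) - (3, 5) = (4.1667, -0.5).

Step 2 — sample covariance matrix, S[i,j] = (1/(n-1)) · Σ_k (x_{k,i} - mean_i) · (x_{k,j} - mean_j), divisor n-1 = 5:
  S[U,U] = ((0.8333)·(0.8333) + (-6.1667)·(-6.1667) + (1.8333)·(1.8333) + (0.8333)·(0.8333) + (0.8333)·(0.8333) + (1.8333)·(1.8333)) / 5 = 46.8333/5 = 9.3667
  S[U,V] = ((0.8333)·(-1.5) + (-6.1667)·(2.5) + (1.8333)·(1.5) + (0.8333)·(-2.5) + (0.8333)·(3.5) + (1.8333)·(-3.5)) / 5 = -19.5/5 = -3.9
  S[V,V] = ((-1.5)·(-1.5) + (2.5)·(2.5) + (1.5)·(1.5) + (-2.5)·(-2.5) + (3.5)·(3.5) + (-3.5)·(-3.5)) / 5 = 41.5/5 = 8.3
  S = [[9.3667, -3.9],
 [-3.9, 8.3]].

Step 3 — invert S. det(S) = 9.3667·8.3 - (-3.9)² = 62.5333.
  S^{-1} = (1/det) · [[d, -b], [-b, a]] = [[0.1327, 0.0624],
 [0.0624, 0.1498]].

Step 4 — quadratic form (x̄ - mu_0)^T · S^{-1} · (x̄ - mu_0):
  S^{-1} · (x̄ - mu_0) = (0.5219, 0.185),
  (x̄ - mu_0)^T · [...] = (4.1667)·(0.5219) + (-0.5)·(0.185) = 2.0819.

Step 5 — scale by n: T² = 6 · 2.0819 = 12.4915.

T² ≈ 12.4915


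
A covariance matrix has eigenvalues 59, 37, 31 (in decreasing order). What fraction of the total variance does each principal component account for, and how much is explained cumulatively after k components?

Step 1 — total variance = trace(Sigma) = Σ λ_i = 59 + 37 + 31 = 127.

Step 2 — fraction explained by component i = λ_i / Σ λ:
  PC1: 59/127 = 0.4646
  PC2: 37/127 = 0.2913
  PC3: 31/127 = 0.2441

Step 3 — cumulative fraction after k components = (λ_1 + ... + λ_k) / Σ λ:
  k = 1: 59/127 = 0.4646
  k = 2: (59 + 37)/127 = 96/127 = 0.7559
  k = 3: (59 + 37 + 31)/127 = 127/127 = 1

Summary (fraction, with percent):

explained: PC1 0.4646 (46.46%), PC2 0.2913 (29.13%), PC3 0.2441 (24.41%);  cumulative: 0.4646, 0.7559, 1


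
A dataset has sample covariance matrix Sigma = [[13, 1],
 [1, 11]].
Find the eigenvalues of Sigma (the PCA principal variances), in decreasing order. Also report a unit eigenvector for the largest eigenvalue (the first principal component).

Step 1 — characteristic polynomial of 2×2 Sigma:
  det(Sigma - λI) = λ² - trace · λ + det = 0.
  trace = 13 + 11 = 24, det = 13·11 - (1)² = 142.
Step 2 — discriminant:
  Δ = trace² - 4·det = 576 - 568 = 8.
Step 3 — eigenvalues:
  λ = (trace ± √Δ)/2 = (24 ± 2.8284)/2,
  λ_1 = 13.4142,  λ_2 = 10.5858.

Step 4 — unit eigenvector for λ_1: solve (Sigma - λ_1 I)v = 0. First row:
  (13 - 13.4142)·v_x + (1)·v_y = 0, i.e. (-0.4142)·v_x + (1)·v_y = 0,
  so v ∝ (b, λ_1 - a) = (1, 0.4142) = u.
  ||u|| = √((1)² + (0.4142)²) = √(1.1716) ≈ 1.0824,
  v_1 = u/||u|| ≈ (0.9239, 0.3827) (||v_1|| = 1).

λ_1 = 13.4142,  λ_2 = 10.5858;  v_1 ≈ (0.9239, 0.3827)


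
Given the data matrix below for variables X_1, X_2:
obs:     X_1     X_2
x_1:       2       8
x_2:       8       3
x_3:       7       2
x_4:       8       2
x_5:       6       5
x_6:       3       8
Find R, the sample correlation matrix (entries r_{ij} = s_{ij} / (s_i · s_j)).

Step 1 — column means:
  mean(X_1) = (2 + 8 + 7 + 8 + 6 + 3) / 6 = 34/6 = 5.6667
  mean(X_2) = (8 + 3 + 2 + 2 + 5 + 8) / 6 = 28/6 = 4.6667

Step 2 — sample variances and covariances s[i,j] = (1/(n-1)) · Σ_k (x_{k,i} - mean_i) · (x_{k,j} - mean_j), with n-1 = 5:
  s[X_1,X_1] = ((-3.6667)·(-3.6667) + (2.3333)·(2.3333) + (1.3333)·(1.3333) + (2.3333)·(2.3333) + (0.3333)·(0.3333) + (-2.6667)·(-2.6667)) / 5 = 33.3333/5 = 6.6667
  s[X_1,X_2] = ((-3.6667)·(3.3333) + (2.3333)·(-1.6667) + (1.3333)·(-2.6667) + (2.3333)·(-2.6667) + (0.3333)·(0.3333) + (-2.6667)·(3.3333)) / 5 = -34.6667/5 = -6.9333
  s[X_2,X_2] = ((3.3333)·(3.3333) + (-1.6667)·(-1.6667) + (-2.6667)·(-2.6667) + (-2.6667)·(-2.6667) + (0.3333)·(0.3333) + (3.3333)·(3.3333)) / 5 = 39.3333/5 = 7.8667
  Sample standard deviations s_i = √(s[i,i]):
  s(X_1) = √(6.6667) = 2.582
  s(X_2) = √(7.8667) = 2.8048

Step 3 — r_{ij} = s_{ij} / (s_i · s_j):
  r[X_1,X_1] = 1 (diagonal).
  r[X_1,X_2] = -6.9333 / (2.582 · 2.8048) = -6.9333 / 7.2419 = -0.9574
  r[X_2,X_2] = 1 (diagonal).

R is symmetric with unit diagonal. Assembling:

R = [[1, -0.9574],
 [-0.9574, 1]]


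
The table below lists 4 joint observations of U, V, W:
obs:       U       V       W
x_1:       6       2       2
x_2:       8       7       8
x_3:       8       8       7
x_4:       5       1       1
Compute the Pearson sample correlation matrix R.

Step 1 — column means:
  mean(U) = (6 + 8 + 8 + 5) / 4 = 27/4 = 6.75
  mean(V) = (2 + 7 + 8 + 1) / 4 = 18/4 = 4.5
  mean(W) = (2 + 8 + 7 + 1) / 4 = 18/4 = 4.5

Step 2 — sample variances and covariances s[i,j] = (1/(n-1)) · Σ_k (x_{k,i} - mean_i) · (x_{k,j} - mean_j), with n-1 = 3:
  s[U,U] = ((-0.75)·(-0.75) + (1.25)·(1.25) + (1.25)·(1.25) + (-1.75)·(-1.75)) / 3 = 6.75/3 = 2.25
  s[U,V] = ((-0.75)·(-2.5) + (1.25)·(2.5) + (1.25)·(3.5) + (-1.75)·(-3.5)) / 3 = 15.5/3 = 5.1667
  s[U,W] = ((-0.75)·(-2.5) + (1.25)·(3.5) + (1.25)·(2.5) + (-1.75)·(-3.5)) / 3 = 15.5/3 = 5.1667
  s[V,V] = ((-2.5)·(-2.5) + (2.5)·(2.5) + (3.5)·(3.5) + (-3.5)·(-3.5)) / 3 = 37/3 = 12.3333
  s[V,W] = ((-2.5)·(-2.5) + (2.5)·(3.5) + (3.5)·(2.5) + (-3.5)·(-3.5)) / 3 = 36/3 = 12
  s[W,W] = ((-2.5)·(-2.5) + (3.5)·(3.5) + (2.5)·(2.5) + (-3.5)·(-3.5)) / 3 = 37/3 = 12.3333
  Sample standard deviations s_i = √(s[i,i]):
  s(U) = √(2.25) = 1.5
  s(V) = √(12.3333) = 3.5119
  s(W) = √(12.3333) = 3.5119

Step 3 — r_{ij} = s_{ij} / (s_i · s_j):
  r[U,U] = 1 (diagonal).
  r[U,V] = 5.1667 / (1.5 · 3.5119) = 5.1667 / 5.2678 = 0.9808
  r[U,W] = 5.1667 / (1.5 · 3.5119) = 5.1667 / 5.2678 = 0.9808
  r[V,V] = 1 (diagonal).
  r[V,W] = 12 / (3.5119 · 3.5119) = 12 / 12.3333 = 0.973
  r[W,W] = 1 (diagonal).

R is symmetric with unit diagonal. Assembling:

R = [[1, 0.9808, 0.9808],
 [0.9808, 1, 0.973],
 [0.9808, 0.973, 1]]


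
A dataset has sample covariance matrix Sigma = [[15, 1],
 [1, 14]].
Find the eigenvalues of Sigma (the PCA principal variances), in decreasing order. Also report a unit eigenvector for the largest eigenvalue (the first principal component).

Step 1 — characteristic polynomial of 2×2 Sigma:
  det(Sigma - λI) = λ² - trace · λ + det = 0.
  trace = 15 + 14 = 29, det = 15·14 - (1)² = 209.
Step 2 — discriminant:
  Δ = trace² - 4·det = 841 - 836 = 5.
Step 3 — eigenvalues:
  λ = (trace ± √Δ)/2 = (29 ± 2.2361)/2,
  λ_1 = 15.618,  λ_2 = 13.382.

Step 4 — unit eigenvector for λ_1: solve (Sigma - λ_1 I)v = 0. First row:
  (15 - 15.618)·v_x + (1)·v_y = 0, i.e. (-0.618)·v_x + (1)·v_y = 0,
  so v ∝ (b, λ_1 - a) = (1, 0.618) = u.
  ||u|| = √((1)² + (0.618)²) = √(1.382) ≈ 1.1756,
  v_1 = u/||u|| ≈ (0.8507, 0.5257) (||v_1|| = 1).

λ_1 = 15.618,  λ_2 = 13.382;  v_1 ≈ (0.8507, 0.5257)


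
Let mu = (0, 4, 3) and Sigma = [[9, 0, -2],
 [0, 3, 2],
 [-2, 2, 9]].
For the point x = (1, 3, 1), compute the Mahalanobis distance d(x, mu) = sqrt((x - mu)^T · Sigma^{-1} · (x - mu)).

Step 1 — centre the observation: (x - mu) = (1, -1, -2).

Step 2 — invert Sigma (cofactor / det for 3×3, or solve directly):
  Sigma^{-1} = [[0.1179, -0.0205, 0.0308],
 [-0.0205, 0.3949, -0.0923],
 [0.0308, -0.0923, 0.1385]].

Step 3 — form the quadratic (x - mu)^T · Sigma^{-1} · (x - mu):
  Sigma^{-1} · (x - mu) = (0.0769, -0.2308, -0.1538).
  (x - mu)^T · [Sigma^{-1} · (x - mu)] = (1)·(0.0769) + (-1)·(-0.2308) + (-2)·(-0.1538) = 0.6154.

Step 4 — take square root: d = √(0.6154) ≈ 0.7845.

d(x, mu) = √(0.6154) ≈ 0.7845


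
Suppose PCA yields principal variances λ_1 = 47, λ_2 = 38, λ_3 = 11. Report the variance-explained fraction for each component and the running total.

Step 1 — total variance = trace(Sigma) = Σ λ_i = 47 + 38 + 11 = 96.

Step 2 — fraction explained by component i = λ_i / Σ λ:
  PC1: 47/96 = 0.4896
  PC2: 38/96 = 0.3958
  PC3: 11/96 = 0.1146

Step 3 — cumulative fraction after k components = (λ_1 + ... + λ_k) / Σ λ:
  k = 1: 47/96 = 0.4896
  k = 2: (47 + 38)/96 = 85/96 = 0.8854
  k = 3: (47 + 38 + 11)/96 = 96/96 = 1

Summary (fraction, with percent):

explained: PC1 0.4896 (48.96%), PC2 0.3958 (39.58%), PC3 0.1146 (11.46%);  cumulative: 0.4896, 0.8854, 1


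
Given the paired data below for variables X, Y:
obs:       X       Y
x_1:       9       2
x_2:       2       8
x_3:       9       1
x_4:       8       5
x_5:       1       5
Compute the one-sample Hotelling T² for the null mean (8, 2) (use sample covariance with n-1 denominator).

Step 1 — sample mean vector:
  mean(X) = (9 + 2 + 9 + 8 + 1) / 5 = 29/5 = 5.8
  mean(Y) = (2 + 8 + 1 + 5 + 5) / 5 = 21/5 = 4.2
  x̄ = (5.8, 4.2),  deviation x̄ - mu_0 = (5.8, 4.2) - (8, 2) = (-2.2, 2.2).

Step 2 — sample covariance matrix, S[i,j] = (1/(n-1)) · Σ_k (x_{k,i} - mean_i) · (x_{k,j} - mean_j), divisor n-1 = 4:
  S[X,X] = ((3.2)·(3.2) + (-3.8)·(-3.8) + (3.2)·(3.2) + (2.2)·(2.2) + (-4.8)·(-4.8)) / 4 = 62.8/4 = 15.7
  S[X,Y] = ((3.2)·(-2.2) + (-3.8)·(3.8) + (3.2)·(-3.2) + (2.2)·(0.8) + (-4.8)·(0.8)) / 4 = -33.8/4 = -8.45
  S[Y,Y] = ((-2.2)·(-2.2) + (3.8)·(3.8) + (-3.2)·(-3.2) + (0.8)·(0.8) + (0.8)·(0.8)) / 4 = 30.8/4 = 7.7
  S = [[15.7, -8.45],
 [-8.45, 7.7]].

Step 3 — invert S. det(S) = 15.7·7.7 - (-8.45)² = 49.4875.
  S^{-1} = (1/det) · [[d, -b], [-b, a]] = [[0.1556, 0.1708],
 [0.1708, 0.3173]].

Step 4 — quadratic form (x̄ - mu_0)^T · S^{-1} · (x̄ - mu_0):
  S^{-1} · (x̄ - mu_0) = (0.0333, 0.3223),
  (x̄ - mu_0)^T · [...] = (-2.2)·(0.0333) + (2.2)·(0.3223) = 0.6357.

Step 5 — scale by n: T² = 5 · 0.6357 = 3.1786.

T² ≈ 3.1786


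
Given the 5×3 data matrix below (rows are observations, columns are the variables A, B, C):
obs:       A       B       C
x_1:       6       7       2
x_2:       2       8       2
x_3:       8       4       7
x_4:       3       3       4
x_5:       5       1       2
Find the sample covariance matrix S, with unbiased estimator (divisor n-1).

Step 1 — column means:
  mean(A) = (6 + 2 + 8 + 3 + 5) / 5 = 24/5 = 4.8
  mean(B) = (7 + 8 + 4 + 3 + 1) / 5 = 23/5 = 4.6
  mean(C) = (2 + 2 + 7 + 4 + 2) / 5 = 17/5 = 3.4

Step 2 — sample covariance S[i,j] = (1/(n-1)) · Σ_k (x_{k,i} - mean_i) · (x_{k,j} - mean_j), with n-1 = 4.
  S[A,A] = ((1.2)·(1.2) + (-2.8)·(-2.8) + (3.2)·(3.2) + (-1.8)·(-1.8) + (0.2)·(0.2)) / 4 = 22.8/4 = 5.7
  S[A,B] = ((1.2)·(2.4) + (-2.8)·(3.4) + (3.2)·(-0.6) + (-1.8)·(-1.6) + (0.2)·(-3.6)) / 4 = -6.4/4 = -1.6
  S[A,C] = ((1.2)·(-1.4) + (-2.8)·(-1.4) + (3.2)·(3.6) + (-1.8)·(0.6) + (0.2)·(-1.4)) / 4 = 12.4/4 = 3.1
  S[B,B] = ((2.4)·(2.4) + (3.4)·(3.4) + (-0.6)·(-0.6) + (-1.6)·(-1.6) + (-3.6)·(-3.6)) / 4 = 33.2/4 = 8.3
  S[B,C] = ((2.4)·(-1.4) + (3.4)·(-1.4) + (-0.6)·(3.6) + (-1.6)·(0.6) + (-3.6)·(-1.4)) / 4 = -6.2/4 = -1.55
  S[C,C] = ((-1.4)·(-1.4) + (-1.4)·(-1.4) + (3.6)·(3.6) + (0.6)·(0.6) + (-1.4)·(-1.4)) / 4 = 19.2/4 = 4.8

S is symmetric (S[j,i] = S[i,j]). Assembling:

S = [[5.7, -1.6, 3.1],
 [-1.6, 8.3, -1.55],
 [3.1, -1.55, 4.8]]


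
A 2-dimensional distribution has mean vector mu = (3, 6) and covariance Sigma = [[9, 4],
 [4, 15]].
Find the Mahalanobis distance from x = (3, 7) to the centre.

Step 1 — centre the observation: (x - mu) = (0, 1).

Step 2 — invert Sigma. det(Sigma) = 9·15 - (4)² = 119.
  Sigma^{-1} = (1/det) · [[d, -b], [-b, a]] = [[0.1261, -0.0336],
 [-0.0336, 0.0756]].

Step 3 — form the quadratic (x - mu)^T · Sigma^{-1} · (x - mu):
  Sigma^{-1} · (x - mu) = (-0.0336, 0.0756).
  (x - mu)^T · [Sigma^{-1} · (x - mu)] = (0)·(-0.0336) + (1)·(0.0756) = 0.0756.

Step 4 — take square root: d = √(0.0756) ≈ 0.275.

d(x, mu) = √(0.0756) ≈ 0.275


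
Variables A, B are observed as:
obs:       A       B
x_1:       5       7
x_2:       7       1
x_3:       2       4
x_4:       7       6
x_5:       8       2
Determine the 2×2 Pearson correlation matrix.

Step 1 — column means:
  mean(A) = (5 + 7 + 2 + 7 + 8) / 5 = 29/5 = 5.8
  mean(B) = (7 + 1 + 4 + 6 + 2) / 5 = 20/5 = 4

Step 2 — sample variances and covariances s[i,j] = (1/(n-1)) · Σ_k (x_{k,i} - mean_i) · (x_{k,j} - mean_j), with n-1 = 4:
  s[A,A] = ((-0.8)·(-0.8) + (1.2)·(1.2) + (-3.8)·(-3.8) + (1.2)·(1.2) + (2.2)·(2.2)) / 4 = 22.8/4 = 5.7
  s[A,B] = ((-0.8)·(3) + (1.2)·(-3) + (-3.8)·(0) + (1.2)·(2) + (2.2)·(-2)) / 4 = -8/4 = -2
  s[B,B] = ((3)·(3) + (-3)·(-3) + (0)·(0) + (2)·(2) + (-2)·(-2)) / 4 = 26/4 = 6.5
  Sample standard deviations s_i = √(s[i,i]):
  s(A) = √(5.7) = 2.3875
  s(B) = √(6.5) = 2.5495

Step 3 — r_{ij} = s_{ij} / (s_i · s_j):
  r[A,A] = 1 (diagonal).
  r[A,B] = -2 / (2.3875 · 2.5495) = -2 / 6.0869 = -0.3286
  r[B,B] = 1 (diagonal).

R is symmetric with unit diagonal. Assembling:

R = [[1, -0.3286],
 [-0.3286, 1]]


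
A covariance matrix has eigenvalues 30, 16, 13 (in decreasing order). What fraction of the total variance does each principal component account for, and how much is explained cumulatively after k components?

Step 1 — total variance = trace(Sigma) = Σ λ_i = 30 + 16 + 13 = 59.

Step 2 — fraction explained by component i = λ_i / Σ λ:
  PC1: 30/59 = 0.5085
  PC2: 16/59 = 0.2712
  PC3: 13/59 = 0.2203

Step 3 — cumulative fraction after k components = (λ_1 + ... + λ_k) / Σ λ:
  k = 1: 30/59 = 0.5085
  k = 2: (30 + 16)/59 = 46/59 = 0.7797
  k = 3: (30 + 16 + 13)/59 = 59/59 = 1

Summary (fraction, with percent):

explained: PC1 0.5085 (50.85%), PC2 0.2712 (27.12%), PC3 0.2203 (22.03%);  cumulative: 0.5085, 0.7797, 1


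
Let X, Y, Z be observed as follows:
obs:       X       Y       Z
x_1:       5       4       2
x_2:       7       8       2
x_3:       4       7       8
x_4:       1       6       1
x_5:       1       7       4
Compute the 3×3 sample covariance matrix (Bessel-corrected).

Step 1 — column means:
  mean(X) = (5 + 7 + 4 + 1 + 1) / 5 = 18/5 = 3.6
  mean(Y) = (4 + 8 + 7 + 6 + 7) / 5 = 32/5 = 6.4
  mean(Z) = (2 + 2 + 8 + 1 + 4) / 5 = 17/5 = 3.4

Step 2 — sample covariance S[i,j] = (1/(n-1)) · Σ_k (x_{k,i} - mean_i) · (x_{k,j} - mean_j), with n-1 = 4.
  S[X,X] = ((1.4)·(1.4) + (3.4)·(3.4) + (0.4)·(0.4) + (-2.6)·(-2.6) + (-2.6)·(-2.6)) / 4 = 27.2/4 = 6.8
  S[X,Y] = ((1.4)·(-2.4) + (3.4)·(1.6) + (0.4)·(0.6) + (-2.6)·(-0.4) + (-2.6)·(0.6)) / 4 = 1.8/4 = 0.45
  S[X,Z] = ((1.4)·(-1.4) + (3.4)·(-1.4) + (0.4)·(4.6) + (-2.6)·(-2.4) + (-2.6)·(0.6)) / 4 = -0.2/4 = -0.05
  S[Y,Y] = ((-2.4)·(-2.4) + (1.6)·(1.6) + (0.6)·(0.6) + (-0.4)·(-0.4) + (0.6)·(0.6)) / 4 = 9.2/4 = 2.3
  S[Y,Z] = ((-2.4)·(-1.4) + (1.6)·(-1.4) + (0.6)·(4.6) + (-0.4)·(-2.4) + (0.6)·(0.6)) / 4 = 5.2/4 = 1.3
  S[Z,Z] = ((-1.4)·(-1.4) + (-1.4)·(-1.4) + (4.6)·(4.6) + (-2.4)·(-2.4) + (0.6)·(0.6)) / 4 = 31.2/4 = 7.8

S is symmetric (S[j,i] = S[i,j]). Assembling:

S = [[6.8, 0.45, -0.05],
 [0.45, 2.3, 1.3],
 [-0.05, 1.3, 7.8]]


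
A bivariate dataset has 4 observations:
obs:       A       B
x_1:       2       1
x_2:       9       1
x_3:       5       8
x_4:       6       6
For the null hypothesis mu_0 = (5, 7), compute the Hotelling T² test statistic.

Step 1 — sample mean vector:
  mean(A) = (2 + 9 + 5 + 6) / 4 = 22/4 = 5.5
  mean(B) = (1 + 1 + 8 + 6) / 4 = 16/4 = 4
  x̄ = (5.5, 4),  deviation x̄ - mu_0 = (5.5, 4) - (5, 7) = (0.5, -3).

Step 2 — sample covariance matrix, S[i,j] = (1/(n-1)) · Σ_k (x_{k,i} - mean_i) · (x_{k,j} - mean_j), divisor n-1 = 3:
  S[A,A] = ((-3.5)·(-3.5) + (3.5)·(3.5) + (-0.5)·(-0.5) + (0.5)·(0.5)) / 3 = 25/3 = 8.3333
  S[A,B] = ((-3.5)·(-3) + (3.5)·(-3) + (-0.5)·(4) + (0.5)·(2)) / 3 = -1/3 = -0.3333
  S[B,B] = ((-3)·(-3) + (-3)·(-3) + (4)·(4) + (2)·(2)) / 3 = 38/3 = 12.6667
  S = [[8.3333, -0.3333],
 [-0.3333, 12.6667]].

Step 3 — invert S. det(S) = 8.3333·12.6667 - (-0.3333)² = 105.4444.
  S^{-1} = (1/det) · [[d, -b], [-b, a]] = [[0.1201, 0.0032],
 [0.0032, 0.079]].

Step 4 — quadratic form (x̄ - mu_0)^T · S^{-1} · (x̄ - mu_0):
  S^{-1} · (x̄ - mu_0) = (0.0506, -0.2355),
  (x̄ - mu_0)^T · [...] = (0.5)·(0.0506) + (-3)·(-0.2355) = 0.7318.

Step 5 — scale by n: T² = 4 · 0.7318 = 2.9273.

T² ≈ 2.9273


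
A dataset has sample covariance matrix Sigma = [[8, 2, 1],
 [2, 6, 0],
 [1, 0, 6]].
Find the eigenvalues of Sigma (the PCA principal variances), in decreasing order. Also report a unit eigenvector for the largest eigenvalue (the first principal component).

Step 1 — characteristic polynomial p(λ) = det(λI - Sigma) = λ³ - tr·λ² + c_1·λ - det, where tr = trace, c_1 = sum of the principal 2×2 minors, det = det(Sigma):
  tr = 8 + 6 + 6 = 20,
  c_1 = (8·6 - (2)²) + (8·6 - (1)²) + (6·6 - (0)²) = 44 + 47 + 36 = 127,
  det = 8·(6·6 - (0)²) - (2)·((2)·6 - (0)·(1)) + (1)·((2)·(0) - 6·(1)) = 8·(36) - (2)·(12) + (1)·(-6) = 258.
  So p(λ) = λ³ - 20λ² + 127λ - 258.
Step 2 — look for an integer root (rational root theorem: any rational root is an integer divisor of 258). Testing λ = 6:
  p(6) = 216 - 720 + 762 - 258 = 0  ✓
  Dividing out (λ - 6): p(λ) = (λ - 6)(λ² - 14λ + 43).
Step 3 — remaining eigenvalues from the quadratic λ² - 14λ + 43 = 0:
  Δ = 14² - 4·43 = 196 - 172 = 24,  λ = (14 ± √24)/2 = (14 ± 4.899)/2 ≈ 9.4495 or 4.5505.
  Sorted: λ_1 = 9.4495,  λ_2 = 6,  λ_3 = 4.5505  (check: sum = 20 = tr ✓).

Step 4 — unit eigenvector for λ_1 ≈ 9.4495: v spans the null space of (Sigma - λ_1 I), whose rows are
  r_1 = (-1.4495, 2, 1),  r_2 = (2, -3.4495, 0),  r_3 = (1, 0, -3.4495).
  v is orthogonal to every row, so take v ∝ r_1 × r_2 = ((2)·(0) - (1)·(-3.4495), (1)·(2) - (-1.4495)·(0), (-1.4495)·(-3.4495) - (2)·(2)) ≈ (3.4495, 2, 1).
  Let u = (3.4495, 2, 1).
  ||u|| = √((3.4495)² + (2)² + (1)²) = √(16.899) ≈ 4.1108,  v_1 = u/||u|| ≈ (0.8391, 0.4865, 0.2433) (||v_1|| = 1).

λ_1 = 9.4495,  λ_2 = 6,  λ_3 = 4.5505;  v_1 ≈ (0.8391, 0.4865, 0.2433)


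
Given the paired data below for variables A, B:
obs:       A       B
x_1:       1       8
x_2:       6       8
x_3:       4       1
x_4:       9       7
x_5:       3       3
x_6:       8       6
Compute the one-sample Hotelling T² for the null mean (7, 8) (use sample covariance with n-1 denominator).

Step 1 — sample mean vector:
  mean(A) = (1 + 6 + 4 + 9 + 3 + 8) / 6 = 31/6 = 5.1667
  mean(B) = (8 + 8 + 1 + 7 + 3 + 6) / 6 = 33/6 = 5.5
  x̄ = (5.1667, 5.5),  deviation x̄ - mu_0 = (5.1667, 5.5) - (7, 8) = (-1.8333, -2.5).

Step 2 — sample covariance matrix, S[i,j] = (1/(n-1)) · Σ_k (x_{k,i} - mean_i) · (x_{k,j} - mean_j), divisor n-1 = 5:
  S[A,A] = ((-4.1667)·(-4.1667) + (0.8333)·(0.8333) + (-1.1667)·(-1.1667) + (3.8333)·(3.8333) + (-2.1667)·(-2.1667) + (2.8333)·(2.8333)) / 5 = 46.8333/5 = 9.3667
  S[A,B] = ((-4.1667)·(2.5) + (0.8333)·(2.5) + (-1.1667)·(-4.5) + (3.8333)·(1.5) + (-2.1667)·(-2.5) + (2.8333)·(0.5)) / 5 = 9.5/5 = 1.9
  S[B,B] = ((2.5)·(2.5) + (2.5)·(2.5) + (-4.5)·(-4.5) + (1.5)·(1.5) + (-2.5)·(-2.5) + (0.5)·(0.5)) / 5 = 41.5/5 = 8.3
  S = [[9.3667, 1.9],
 [1.9, 8.3]].

Step 3 — invert S. det(S) = 9.3667·8.3 - (1.9)² = 74.1333.
  S^{-1} = (1/det) · [[d, -b], [-b, a]] = [[0.112, -0.0256],
 [-0.0256, 0.1263]].

Step 4 — quadratic form (x̄ - mu_0)^T · S^{-1} · (x̄ - mu_0):
  S^{-1} · (x̄ - mu_0) = (-0.1412, -0.2689),
  (x̄ - mu_0)^T · [...] = (-1.8333)·(-0.1412) + (-2.5)·(-0.2689) = 0.9311.

Step 5 — scale by n: T² = 6 · 0.9311 = 5.5863.

T² ≈ 5.5863


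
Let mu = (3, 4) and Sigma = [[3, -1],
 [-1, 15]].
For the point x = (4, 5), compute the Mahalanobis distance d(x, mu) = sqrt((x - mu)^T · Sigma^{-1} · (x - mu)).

Step 1 — centre the observation: (x - mu) = (1, 1).

Step 2 — invert Sigma. det(Sigma) = 3·15 - (-1)² = 44.
  Sigma^{-1} = (1/det) · [[d, -b], [-b, a]] = [[0.3409, 0.0227],
 [0.0227, 0.0682]].

Step 3 — form the quadratic (x - mu)^T · Sigma^{-1} · (x - mu):
  Sigma^{-1} · (x - mu) = (0.3636, 0.0909).
  (x - mu)^T · [Sigma^{-1} · (x - mu)] = (1)·(0.3636) + (1)·(0.0909) = 0.4545.

Step 4 — take square root: d = √(0.4545) ≈ 0.6742.

d(x, mu) = √(0.4545) ≈ 0.6742


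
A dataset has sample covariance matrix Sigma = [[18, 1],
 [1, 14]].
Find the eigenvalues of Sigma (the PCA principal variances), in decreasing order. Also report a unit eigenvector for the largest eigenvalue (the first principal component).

Step 1 — characteristic polynomial of 2×2 Sigma:
  det(Sigma - λI) = λ² - trace · λ + det = 0.
  trace = 18 + 14 = 32, det = 18·14 - (1)² = 251.
Step 2 — discriminant:
  Δ = trace² - 4·det = 1024 - 1004 = 20.
Step 3 — eigenvalues:
  λ = (trace ± √Δ)/2 = (32 ± 4.4721)/2,
  λ_1 = 18.2361,  λ_2 = 13.7639.

Step 4 — unit eigenvector for λ_1: solve (Sigma - λ_1 I)v = 0. First row:
  (18 - 18.2361)·v_x + (1)·v_y = 0, i.e. (-0.2361)·v_x + (1)·v_y = 0,
  so v ∝ (b, λ_1 - a) = (1, 0.2361) = u.
  ||u|| = √((1)² + (0.2361)²) = √(1.0557) ≈ 1.0275,
  v_1 = u/||u|| ≈ (0.9732, 0.2298) (||v_1|| = 1).

λ_1 = 18.2361,  λ_2 = 13.7639;  v_1 ≈ (0.9732, 0.2298)


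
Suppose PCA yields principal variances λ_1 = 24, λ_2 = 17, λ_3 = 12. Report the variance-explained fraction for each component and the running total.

Step 1 — total variance = trace(Sigma) = Σ λ_i = 24 + 17 + 12 = 53.

Step 2 — fraction explained by component i = λ_i / Σ λ:
  PC1: 24/53 = 0.4528
  PC2: 17/53 = 0.3208
  PC3: 12/53 = 0.2264

Step 3 — cumulative fraction after k components = (λ_1 + ... + λ_k) / Σ λ:
  k = 1: 24/53 = 0.4528
  k = 2: (24 + 17)/53 = 41/53 = 0.7736
  k = 3: (24 + 17 + 12)/53 = 53/53 = 1

Summary (fraction, with percent):

explained: PC1 0.4528 (45.28%), PC2 0.3208 (32.08%), PC3 0.2264 (22.64%);  cumulative: 0.4528, 0.7736, 1


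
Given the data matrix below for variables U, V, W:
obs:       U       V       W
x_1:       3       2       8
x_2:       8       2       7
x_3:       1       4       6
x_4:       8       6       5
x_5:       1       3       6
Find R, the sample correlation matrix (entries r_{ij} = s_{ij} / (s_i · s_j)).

Step 1 — column means:
  mean(U) = (3 + 8 + 1 + 8 + 1) / 5 = 21/5 = 4.2
  mean(V) = (2 + 2 + 4 + 6 + 3) / 5 = 17/5 = 3.4
  mean(W) = (8 + 7 + 6 + 5 + 6) / 5 = 32/5 = 6.4

Step 2 — sample variances and covariances s[i,j] = (1/(n-1)) · Σ_k (x_{k,i} - mean_i) · (x_{k,j} - mean_j), with n-1 = 4:
  s[U,U] = ((-1.2)·(-1.2) + (3.8)·(3.8) + (-3.2)·(-3.2) + (3.8)·(3.8) + (-3.2)·(-3.2)) / 4 = 50.8/4 = 12.7
  s[U,V] = ((-1.2)·(-1.4) + (3.8)·(-1.4) + (-3.2)·(0.6) + (3.8)·(2.6) + (-3.2)·(-0.4)) / 4 = 5.6/4 = 1.4
  s[U,W] = ((-1.2)·(1.6) + (3.8)·(0.6) + (-3.2)·(-0.4) + (3.8)·(-1.4) + (-3.2)·(-0.4)) / 4 = -2.4/4 = -0.6
  s[V,V] = ((-1.4)·(-1.4) + (-1.4)·(-1.4) + (0.6)·(0.6) + (2.6)·(2.6) + (-0.4)·(-0.4)) / 4 = 11.2/4 = 2.8
  s[V,W] = ((-1.4)·(1.6) + (-1.4)·(0.6) + (0.6)·(-0.4) + (2.6)·(-1.4) + (-0.4)·(-0.4)) / 4 = -6.8/4 = -1.7
  s[W,W] = ((1.6)·(1.6) + (0.6)·(0.6) + (-0.4)·(-0.4) + (-1.4)·(-1.4) + (-0.4)·(-0.4)) / 4 = 5.2/4 = 1.3
  Sample standard deviations s_i = √(s[i,i]):
  s(U) = √(12.7) = 3.5637
  s(V) = √(2.8) = 1.6733
  s(W) = √(1.3) = 1.1402

Step 3 — r_{ij} = s_{ij} / (s_i · s_j):
  r[U,U] = 1 (diagonal).
  r[U,V] = 1.4 / (3.5637 · 1.6733) = 1.4 / 5.9632 = 0.2348
  r[U,W] = -0.6 / (3.5637 · 1.1402) = -0.6 / 4.0632 = -0.1477
  r[V,V] = 1 (diagonal).
  r[V,W] = -1.7 / (1.6733 · 1.1402) = -1.7 / 1.9079 = -0.891
  r[W,W] = 1 (diagonal).

R is symmetric with unit diagonal. Assembling:

R = [[1, 0.2348, -0.1477],
 [0.2348, 1, -0.891],
 [-0.1477, -0.891, 1]]


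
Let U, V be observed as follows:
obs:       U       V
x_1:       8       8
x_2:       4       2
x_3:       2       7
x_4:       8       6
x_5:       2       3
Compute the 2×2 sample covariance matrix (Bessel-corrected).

Step 1 — column means:
  mean(U) = (8 + 4 + 2 + 8 + 2) / 5 = 24/5 = 4.8
  mean(V) = (8 + 2 + 7 + 6 + 3) / 5 = 26/5 = 5.2

Step 2 — sample covariance S[i,j] = (1/(n-1)) · Σ_k (x_{k,i} - mean_i) · (x_{k,j} - mean_j), with n-1 = 4.
  S[U,U] = ((3.2)·(3.2) + (-0.8)·(-0.8) + (-2.8)·(-2.8) + (3.2)·(3.2) + (-2.8)·(-2.8)) / 4 = 36.8/4 = 9.2
  S[U,V] = ((3.2)·(2.8) + (-0.8)·(-3.2) + (-2.8)·(1.8) + (3.2)·(0.8) + (-2.8)·(-2.2)) / 4 = 15.2/4 = 3.8
  S[V,V] = ((2.8)·(2.8) + (-3.2)·(-3.2) + (1.8)·(1.8) + (0.8)·(0.8) + (-2.2)·(-2.2)) / 4 = 26.8/4 = 6.7

S is symmetric (S[j,i] = S[i,j]). Assembling:

S = [[9.2, 3.8],
 [3.8, 6.7]]


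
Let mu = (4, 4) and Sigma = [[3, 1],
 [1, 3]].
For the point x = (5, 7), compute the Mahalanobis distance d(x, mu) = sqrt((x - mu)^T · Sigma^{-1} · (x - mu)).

Step 1 — centre the observation: (x - mu) = (1, 3).

Step 2 — invert Sigma. det(Sigma) = 3·3 - (1)² = 8.
  Sigma^{-1} = (1/det) · [[d, -b], [-b, a]] = [[0.375, -0.125],
 [-0.125, 0.375]].

Step 3 — form the quadratic (x - mu)^T · Sigma^{-1} · (x - mu):
  Sigma^{-1} · (x - mu) = (0, 1).
  (x - mu)^T · [Sigma^{-1} · (x - mu)] = (1)·(0) + (3)·(1) = 3.

Step 4 — take square root: d = √(3) ≈ 1.7321.

d(x, mu) = √(3) ≈ 1.7321


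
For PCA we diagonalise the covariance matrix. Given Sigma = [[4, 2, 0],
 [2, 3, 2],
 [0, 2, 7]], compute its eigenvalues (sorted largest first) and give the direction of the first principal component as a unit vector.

Step 1 — characteristic polynomial p(λ) = det(λI - Sigma) = λ³ - tr·λ² + c_1·λ - det, where tr = trace, c_1 = sum of the principal 2×2 minors, det = det(Sigma):
  tr = 4 + 3 + 7 = 14,
  c_1 = (4·3 - (2)²) + (4·7 - (0)²) + (3·7 - (2)²) = 8 + 28 + 17 = 53,
  det = 4·(3·7 - (2)²) - (2)·((2)·7 - (2)·(0)) + (0)·((2)·(2) - 3·(0)) = 4·(17) - (2)·(14) + (0)·(4) = 40.
  So p(λ) = λ³ - 14λ² + 53λ - 40.
Step 2 — look for an integer root (rational root theorem: any rational root is an integer divisor of 40). Testing λ = 1:
  p(1) = 1 - 14 + 53 - 40 = 0  ✓
  Dividing out (λ - 1): p(λ) = (λ - 1)(λ² - 13λ + 40).
Step 3 — remaining eigenvalues from the quadratic λ² - 13λ + 40 = 0:
  Δ = 13² - 4·40 = 169 - 160 = 9,  λ = (13 ± √9)/2 = (13 ± 3)/2 = 8 or 5.
  Sorted: λ_1 = 8,  λ_2 = 5,  λ_3 = 1  (check: sum = 14 = tr ✓).

Step 4 — unit eigenvector for λ_1 = 8: v spans the null space of (Sigma - λ_1 I), whose rows are
  r_1 = (-4, 2, 0),  r_2 = (2, -5, 2),  r_3 = (0, 2, -1).
  v is orthogonal to every row, so take v ∝ r_1 × r_2 = ((2)·(2) - (0)·(-5), (0)·(2) - (-4)·(2), (-4)·(-5) - (2)·(2)) = (4, 8, 16).
  Rescale (divide by 4): u = (1, 2, 4).
  ||u|| = √((1)² + (2)² + (4)²) = √(21) ≈ 4.5826,  v_1 = u/||u|| ≈ (0.2182, 0.4364, 0.8729) (||v_1|| = 1).

λ_1 = 8,  λ_2 = 5,  λ_3 = 1;  v_1 ≈ (0.2182, 0.4364, 0.8729)


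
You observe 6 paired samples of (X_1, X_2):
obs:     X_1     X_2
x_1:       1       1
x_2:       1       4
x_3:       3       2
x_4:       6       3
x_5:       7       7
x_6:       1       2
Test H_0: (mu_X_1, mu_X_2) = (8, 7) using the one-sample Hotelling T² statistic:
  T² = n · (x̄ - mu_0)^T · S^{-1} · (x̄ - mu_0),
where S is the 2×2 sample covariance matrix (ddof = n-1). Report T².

Step 1 — sample mean vector:
  mean(X_1) = (1 + 1 + 3 + 6 + 7 + 1) / 6 = 19/6 = 3.1667
  mean(X_2) = (1 + 4 + 2 + 3 + 7 + 2) / 6 = 19/6 = 3.1667
  x̄ = (3.1667, 3.1667),  deviation x̄ - mu_0 = (3.1667, 3.1667) - (8, 7) = (-4.8333, -3.8333).

Step 2 — sample covariance matrix, S[i,j] = (1/(n-1)) · Σ_k (x_{k,i} - mean_i) · (x_{k,j} - mean_j), divisor n-1 = 5:
  S[X_1,X_1] = ((-2.1667)·(-2.1667) + (-2.1667)·(-2.1667) + (-0.1667)·(-0.1667) + (2.8333)·(2.8333) + (3.8333)·(3.8333) + (-2.1667)·(-2.1667)) / 5 = 36.8333/5 = 7.3667
  S[X_1,X_2] = ((-2.1667)·(-2.1667) + (-2.1667)·(0.8333) + (-0.1667)·(-1.1667) + (2.8333)·(-0.1667) + (3.8333)·(3.8333) + (-2.1667)·(-1.1667)) / 5 = 19.8333/5 = 3.9667
  S[X_2,X_2] = ((-2.1667)·(-2.1667) + (0.8333)·(0.8333) + (-1.1667)·(-1.1667) + (-0.1667)·(-0.1667) + (3.8333)·(3.8333) + (-1.1667)·(-1.1667)) / 5 = 22.8333/5 = 4.5667
  S = [[7.3667, 3.9667],
 [3.9667, 4.5667]].

Step 3 — invert S. det(S) = 7.3667·4.5667 - (3.9667)² = 17.9067.
  S^{-1} = (1/det) · [[d, -b], [-b, a]] = [[0.255, -0.2215],
 [-0.2215, 0.4114]].

Step 4 — quadratic form (x̄ - mu_0)^T · S^{-1} · (x̄ - mu_0):
  S^{-1} · (x̄ - mu_0) = (-0.3835, -0.5063),
  (x̄ - mu_0)^T · [...] = (-4.8333)·(-0.3835) + (-3.8333)·(-0.5063) = 3.7944.

Step 5 — scale by n: T² = 6 · 3.7944 = 22.7662.

T² ≈ 22.7662


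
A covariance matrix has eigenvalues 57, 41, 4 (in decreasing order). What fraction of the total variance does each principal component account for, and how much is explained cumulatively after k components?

Step 1 — total variance = trace(Sigma) = Σ λ_i = 57 + 41 + 4 = 102.

Step 2 — fraction explained by component i = λ_i / Σ λ:
  PC1: 57/102 = 0.5588
  PC2: 41/102 = 0.402
  PC3: 4/102 = 0.0392

Step 3 — cumulative fraction after k components = (λ_1 + ... + λ_k) / Σ λ:
  k = 1: 57/102 = 0.5588
  k = 2: (57 + 41)/102 = 98/102 = 0.9608
  k = 3: (57 + 41 + 4)/102 = 102/102 = 1

Summary (fraction, with percent):

explained: PC1 0.5588 (55.88%), PC2 0.402 (40.2%), PC3 0.0392 (3.92%);  cumulative: 0.5588, 0.9608, 1


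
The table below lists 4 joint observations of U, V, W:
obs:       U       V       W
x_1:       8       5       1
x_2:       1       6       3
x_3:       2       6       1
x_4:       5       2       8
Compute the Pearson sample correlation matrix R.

Step 1 — column means:
  mean(U) = (8 + 1 + 2 + 5) / 4 = 16/4 = 4
  mean(V) = (5 + 6 + 6 + 2) / 4 = 19/4 = 4.75
  mean(W) = (1 + 3 + 1 + 8) / 4 = 13/4 = 3.25

Step 2 — sample variances and covariances s[i,j] = (1/(n-1)) · Σ_k (x_{k,i} - mean_i) · (x_{k,j} - mean_j), with n-1 = 3:
  s[U,U] = ((4)·(4) + (-3)·(-3) + (-2)·(-2) + (1)·(1)) / 3 = 30/3 = 10
  s[U,V] = ((4)·(0.25) + (-3)·(1.25) + (-2)·(1.25) + (1)·(-2.75)) / 3 = -8/3 = -2.6667
  s[U,W] = ((4)·(-2.25) + (-3)·(-0.25) + (-2)·(-2.25) + (1)·(4.75)) / 3 = 1/3 = 0.3333
  s[V,V] = ((0.25)·(0.25) + (1.25)·(1.25) + (1.25)·(1.25) + (-2.75)·(-2.75)) / 3 = 10.75/3 = 3.5833
  s[V,W] = ((0.25)·(-2.25) + (1.25)·(-0.25) + (1.25)·(-2.25) + (-2.75)·(4.75)) / 3 = -16.75/3 = -5.5833
  s[W,W] = ((-2.25)·(-2.25) + (-0.25)·(-0.25) + (-2.25)·(-2.25) + (4.75)·(4.75)) / 3 = 32.75/3 = 10.9167
  Sample standard deviations s_i = √(s[i,i]):
  s(U) = √(10) = 3.1623
  s(V) = √(3.5833) = 1.893
  s(W) = √(10.9167) = 3.304

Step 3 — r_{ij} = s_{ij} / (s_i · s_j):
  r[U,U] = 1 (diagonal).
  r[U,V] = -2.6667 / (3.1623 · 1.893) = -2.6667 / 5.9861 = -0.4455
  r[U,W] = 0.3333 / (3.1623 · 3.304) = 0.3333 / 10.4483 = 0.0319
  r[V,V] = 1 (diagonal).
  r[V,W] = -5.5833 / (1.893 · 3.304) = -5.5833 / 6.2544 = -0.8927
  r[W,W] = 1 (diagonal).

R is symmetric with unit diagonal. Assembling:

R = [[1, -0.4455, 0.0319],
 [-0.4455, 1, -0.8927],
 [0.0319, -0.8927, 1]]
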